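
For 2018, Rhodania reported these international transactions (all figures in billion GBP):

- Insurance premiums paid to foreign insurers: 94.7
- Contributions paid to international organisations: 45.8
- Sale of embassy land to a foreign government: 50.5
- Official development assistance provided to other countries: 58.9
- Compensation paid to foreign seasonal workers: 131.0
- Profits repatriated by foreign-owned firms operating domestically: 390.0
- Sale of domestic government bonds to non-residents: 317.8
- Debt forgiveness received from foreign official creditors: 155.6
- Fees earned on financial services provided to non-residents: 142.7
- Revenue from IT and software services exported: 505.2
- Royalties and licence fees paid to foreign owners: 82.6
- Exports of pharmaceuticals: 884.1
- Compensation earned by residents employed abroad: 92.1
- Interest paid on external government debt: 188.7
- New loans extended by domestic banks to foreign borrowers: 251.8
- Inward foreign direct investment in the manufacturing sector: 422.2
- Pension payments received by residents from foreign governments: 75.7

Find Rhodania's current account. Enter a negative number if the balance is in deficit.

Goods: 884.1
Services: 142.7 - 94.7 - 82.6 + 505.2 = 470.6
Primary income: -131.0 + 92.1 - 390.0 - 188.7 = -617.6
Secondary income: -58.9 - 45.8 + 75.7 = -29.0
Current account = 884.1 + 470.6 + (-617.6) + (-29.0) = 708.1
(Excluded from the current account — capital account: sale of embassy land to a foreign government 50.5, debt forgiveness received from foreign official creditors 155.6; financial account: sale of domestic government bonds to non-residents 317.8, new loans extended by domestic banks to foreign borrowers 251.8, inward foreign direct investment in the manufacturing sector 422.2.)

708.1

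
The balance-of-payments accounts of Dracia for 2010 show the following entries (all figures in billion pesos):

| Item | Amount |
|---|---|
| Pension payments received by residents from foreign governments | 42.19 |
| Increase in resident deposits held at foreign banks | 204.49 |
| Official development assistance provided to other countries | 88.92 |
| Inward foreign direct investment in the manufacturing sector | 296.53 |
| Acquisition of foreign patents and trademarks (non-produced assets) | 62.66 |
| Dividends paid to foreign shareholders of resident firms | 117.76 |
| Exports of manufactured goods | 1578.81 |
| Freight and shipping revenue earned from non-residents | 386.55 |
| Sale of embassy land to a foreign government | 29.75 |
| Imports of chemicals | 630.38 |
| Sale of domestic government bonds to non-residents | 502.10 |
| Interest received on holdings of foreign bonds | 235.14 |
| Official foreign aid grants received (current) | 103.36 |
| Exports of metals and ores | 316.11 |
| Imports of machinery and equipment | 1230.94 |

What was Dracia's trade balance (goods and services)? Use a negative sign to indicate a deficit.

420.15

Goods: 1578.81 - 1230.94 - 630.38 + 316.11 = 33.60
Services: 386.55
Trade balance = 33.60 + 386.55 = 420.15
(Excluded from the trade balance — secondary income: pension payments received by residents from foreign governments 42.19, official development assistance provided to other countries 88.92, official foreign aid grants received (current) 103.36; financial account: increase in resident deposits held at foreign banks 204.49, inward foreign direct investment in the manufacturing sector 296.53, sale of domestic government bonds to non-residents 502.10; capital account: acquisition of foreign patents and trademarks (non-produced assets) 62.66, sale of embassy land to a foreign government 29.75; primary income: dividends paid to foreign shareholders of resident firms 117.76, interest received on holdings of foreign bonds 235.14.)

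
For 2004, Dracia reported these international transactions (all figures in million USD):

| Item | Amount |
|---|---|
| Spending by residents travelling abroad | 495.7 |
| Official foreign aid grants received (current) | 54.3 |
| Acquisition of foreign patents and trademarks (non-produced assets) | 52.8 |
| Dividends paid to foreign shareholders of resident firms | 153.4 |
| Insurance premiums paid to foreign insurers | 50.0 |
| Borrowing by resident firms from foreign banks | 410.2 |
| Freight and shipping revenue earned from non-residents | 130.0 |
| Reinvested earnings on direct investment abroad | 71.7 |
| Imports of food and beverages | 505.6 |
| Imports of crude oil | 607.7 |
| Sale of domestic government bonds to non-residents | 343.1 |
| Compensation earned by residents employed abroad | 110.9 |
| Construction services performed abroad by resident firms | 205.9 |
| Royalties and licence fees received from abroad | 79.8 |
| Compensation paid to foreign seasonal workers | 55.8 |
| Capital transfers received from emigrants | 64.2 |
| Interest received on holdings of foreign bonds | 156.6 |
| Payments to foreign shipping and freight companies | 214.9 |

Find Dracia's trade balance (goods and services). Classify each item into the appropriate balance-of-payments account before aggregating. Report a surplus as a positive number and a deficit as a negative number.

-1458.2

Goods: -607.7 - 505.6 = -1113.3
Services: -495.7 + 130.0 + 79.8 - 214.9 + 205.9 - 50.0 = -344.9
Trade balance = -1113.3 + (-344.9) = -1458.2
(Excluded from the trade balance — secondary income: official foreign aid grants received (current) 54.3; capital account: acquisition of foreign patents and trademarks (non-produced assets) 52.8, capital transfers received from emigrants 64.2; primary income: dividends paid to foreign shareholders of resident firms 153.4, reinvested earnings on direct investment abroad 71.7, compensation earned by residents employed abroad 110.9, compensation paid to foreign seasonal workers 55.8, interest received on holdings of foreign bonds 156.6; financial account: borrowing by resident firms from foreign banks 410.2, sale of domestic government bonds to non-residents 343.1.)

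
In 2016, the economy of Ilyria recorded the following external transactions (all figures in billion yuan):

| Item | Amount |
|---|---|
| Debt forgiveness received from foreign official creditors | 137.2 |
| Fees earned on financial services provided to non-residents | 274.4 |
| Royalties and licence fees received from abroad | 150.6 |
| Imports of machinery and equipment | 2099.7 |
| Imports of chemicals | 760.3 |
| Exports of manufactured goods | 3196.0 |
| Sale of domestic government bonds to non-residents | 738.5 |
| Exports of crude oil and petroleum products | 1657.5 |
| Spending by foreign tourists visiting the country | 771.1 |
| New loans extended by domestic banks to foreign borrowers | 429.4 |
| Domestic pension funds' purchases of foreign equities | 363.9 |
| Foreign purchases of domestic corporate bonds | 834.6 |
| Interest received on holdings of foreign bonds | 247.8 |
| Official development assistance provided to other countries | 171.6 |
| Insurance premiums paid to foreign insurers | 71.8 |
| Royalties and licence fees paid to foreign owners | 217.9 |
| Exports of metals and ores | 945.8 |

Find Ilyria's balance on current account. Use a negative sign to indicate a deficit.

Goods: -2099.7 - 760.3 + 1657.5 + 3196.0 + 945.8 = 2939.3
Services: 150.6 + 274.4 + 771.1 - 71.8 - 217.9 = 906.4
Primary income: 247.8
Secondary income: -171.6
Current account = 2939.3 + 906.4 + 247.8 + (-171.6) = 3921.9
(Excluded from the current account — capital account: debt forgiveness received from foreign official creditors 137.2; financial account: sale of domestic government bonds to non-residents 738.5, new loans extended by domestic banks to foreign borrowers 429.4, domestic pension funds' purchases of foreign equities 363.9, foreign purchases of domestic corporate bonds 834.6.)

3921.9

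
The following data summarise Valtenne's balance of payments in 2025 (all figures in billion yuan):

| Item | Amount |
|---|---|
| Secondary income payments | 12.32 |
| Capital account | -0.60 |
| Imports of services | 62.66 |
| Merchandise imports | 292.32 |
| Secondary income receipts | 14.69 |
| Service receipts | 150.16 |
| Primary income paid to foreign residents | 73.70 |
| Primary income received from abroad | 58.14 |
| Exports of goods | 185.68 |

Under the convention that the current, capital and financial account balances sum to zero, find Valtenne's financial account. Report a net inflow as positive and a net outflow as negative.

Goods balance = 185.68 - 292.32 = -106.64
Services balance = 150.16 - 62.66 = 87.50
Trade balance (goods + services) = -106.64 + 87.50 = -19.14
Net primary income = 58.14 - 73.70 = -15.56
Net secondary income = 14.69 - 12.32 = 2.37
Current account = -19.14 + (-15.56) + 2.37 = -32.33
Financial account = -(-32.33 + (-0.60)) = 32.93

32.93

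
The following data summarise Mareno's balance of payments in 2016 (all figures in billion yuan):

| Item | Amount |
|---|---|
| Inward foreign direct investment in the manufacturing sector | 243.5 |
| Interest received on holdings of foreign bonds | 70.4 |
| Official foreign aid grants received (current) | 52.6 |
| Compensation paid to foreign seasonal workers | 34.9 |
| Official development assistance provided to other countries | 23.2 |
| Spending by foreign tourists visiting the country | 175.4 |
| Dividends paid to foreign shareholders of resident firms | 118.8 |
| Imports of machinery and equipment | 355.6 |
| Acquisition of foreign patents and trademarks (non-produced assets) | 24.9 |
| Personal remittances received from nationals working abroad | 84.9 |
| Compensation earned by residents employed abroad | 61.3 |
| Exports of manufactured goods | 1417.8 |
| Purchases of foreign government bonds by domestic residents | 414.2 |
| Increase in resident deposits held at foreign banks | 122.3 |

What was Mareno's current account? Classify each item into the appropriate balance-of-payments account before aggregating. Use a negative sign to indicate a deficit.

1329.9

Goods: 1417.8 - 355.6 = 1062.2
Services: 175.4
Primary income: 61.3 - 118.8 - 34.9 + 70.4 = -22.0
Secondary income: 52.6 + 84.9 - 23.2 = 114.3
Current account = 1062.2 + 175.4 + (-22.0) + 114.3 = 1329.9
(Excluded from the current account — financial account: inward foreign direct investment in the manufacturing sector 243.5, purchases of foreign government bonds by domestic residents 414.2, increase in resident deposits held at foreign banks 122.3; capital account: acquisition of foreign patents and trademarks (non-produced assets) 24.9.)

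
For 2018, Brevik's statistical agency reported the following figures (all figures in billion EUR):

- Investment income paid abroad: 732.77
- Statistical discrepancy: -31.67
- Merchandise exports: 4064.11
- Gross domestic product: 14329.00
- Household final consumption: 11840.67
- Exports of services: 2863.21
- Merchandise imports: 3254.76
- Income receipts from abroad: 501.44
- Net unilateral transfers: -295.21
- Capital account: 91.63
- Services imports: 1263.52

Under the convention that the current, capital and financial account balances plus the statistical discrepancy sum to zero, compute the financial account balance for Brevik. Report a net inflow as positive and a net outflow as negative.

Goods balance = 4064.11 - 3254.76 = 809.35
Services balance = 2863.21 - 1263.52 = 1599.69
Trade balance (goods + services) = 809.35 + 1599.69 = 2409.04
Net primary income = 501.44 - 732.77 = -231.33
Net secondary income = -295.21
Current account = 2409.04 + (-231.33) + (-295.21) = 1882.50
Financial account = -(1882.50 + 91.63 + (-31.67)) = -1942.46

-1942.46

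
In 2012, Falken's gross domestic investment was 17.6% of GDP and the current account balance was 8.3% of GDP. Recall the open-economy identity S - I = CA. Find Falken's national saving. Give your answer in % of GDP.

S = I + CA = 17.6 + 8.3 = 25.9

25.9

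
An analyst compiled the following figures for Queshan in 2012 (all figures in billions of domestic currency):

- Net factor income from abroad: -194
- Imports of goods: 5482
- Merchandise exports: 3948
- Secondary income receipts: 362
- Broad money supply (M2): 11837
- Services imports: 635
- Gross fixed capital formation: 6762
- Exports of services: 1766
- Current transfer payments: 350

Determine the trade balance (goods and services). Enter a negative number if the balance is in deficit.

Goods balance = 3948 - 5482 = -1534
Services balance = 1766 - 635 = 1131
Trade balance (goods + services) = -1534 + 1131 = -403

-403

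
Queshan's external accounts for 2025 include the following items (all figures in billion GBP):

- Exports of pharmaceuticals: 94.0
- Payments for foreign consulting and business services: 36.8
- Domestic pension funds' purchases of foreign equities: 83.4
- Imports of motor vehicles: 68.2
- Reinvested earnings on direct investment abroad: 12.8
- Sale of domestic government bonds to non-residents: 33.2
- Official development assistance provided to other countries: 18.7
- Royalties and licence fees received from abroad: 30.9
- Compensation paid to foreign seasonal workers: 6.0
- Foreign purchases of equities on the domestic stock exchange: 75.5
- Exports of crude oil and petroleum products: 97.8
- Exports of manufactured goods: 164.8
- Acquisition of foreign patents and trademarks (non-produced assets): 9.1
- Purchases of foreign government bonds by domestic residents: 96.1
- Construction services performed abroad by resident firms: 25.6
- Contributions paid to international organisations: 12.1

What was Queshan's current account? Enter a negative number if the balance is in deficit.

284.1

Goods: 97.8 + 94.0 - 68.2 + 164.8 = 288.4
Services: 25.6 - 36.8 + 30.9 = 19.7
Primary income: 12.8 - 6.0 = 6.8
Secondary income: -18.7 - 12.1 = -30.8
Current account = 288.4 + 19.7 + 6.8 + (-30.8) = 284.1
(Excluded from the current account — financial account: domestic pension funds' purchases of foreign equities 83.4, sale of domestic government bonds to non-residents 33.2, foreign purchases of equities on the domestic stock exchange 75.5, purchases of foreign government bonds by domestic residents 96.1; capital account: acquisition of foreign patents and trademarks (non-produced assets) 9.1.)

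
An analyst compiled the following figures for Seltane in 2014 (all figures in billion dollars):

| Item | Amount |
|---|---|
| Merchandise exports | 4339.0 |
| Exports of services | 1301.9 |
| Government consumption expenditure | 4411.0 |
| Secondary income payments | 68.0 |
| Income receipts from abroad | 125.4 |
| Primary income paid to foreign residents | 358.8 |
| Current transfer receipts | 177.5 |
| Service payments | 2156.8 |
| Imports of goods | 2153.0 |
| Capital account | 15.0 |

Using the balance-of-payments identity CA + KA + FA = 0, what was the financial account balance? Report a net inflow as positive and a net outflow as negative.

Goods balance = 4339.0 - 2153.0 = 2186.0
Services balance = 1301.9 - 2156.8 = -854.9
Trade balance (goods + services) = 2186.0 + (-854.9) = 1331.1
Net primary income = 125.4 - 358.8 = -233.4
Net secondary income = 177.5 - 68.0 = 109.5
Current account = 1331.1 + (-233.4) + 109.5 = 1207.2
Financial account = -(1207.2 + 15.0) = -1222.2

-1222.2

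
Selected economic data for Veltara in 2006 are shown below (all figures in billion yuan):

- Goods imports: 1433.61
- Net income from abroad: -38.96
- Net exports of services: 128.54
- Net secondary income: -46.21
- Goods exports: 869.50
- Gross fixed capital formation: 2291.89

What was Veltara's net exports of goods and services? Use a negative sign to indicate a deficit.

Goods balance = 869.50 - 1433.61 = -564.11
Services balance = 128.54
Trade balance (goods + services) = -564.11 + 128.54 = -435.57

-435.57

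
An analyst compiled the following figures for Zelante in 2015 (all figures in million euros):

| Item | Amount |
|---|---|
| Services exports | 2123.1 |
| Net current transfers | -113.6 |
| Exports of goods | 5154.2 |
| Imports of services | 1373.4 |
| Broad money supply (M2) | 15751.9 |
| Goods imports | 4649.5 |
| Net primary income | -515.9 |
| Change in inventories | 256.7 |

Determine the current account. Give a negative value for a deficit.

Goods balance = 5154.2 - 4649.5 = 504.7
Services balance = 2123.1 - 1373.4 = 749.7
Trade balance (goods + services) = 504.7 + 749.7 = 1254.4
Net primary income = -515.9
Net secondary income = -113.6
Current account = 1254.4 + (-515.9) + (-113.6) = 624.9

624.9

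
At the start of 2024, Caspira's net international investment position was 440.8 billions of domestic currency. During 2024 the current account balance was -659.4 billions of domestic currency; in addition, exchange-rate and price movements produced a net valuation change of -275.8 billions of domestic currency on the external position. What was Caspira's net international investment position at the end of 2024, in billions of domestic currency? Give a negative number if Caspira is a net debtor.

Change in NIIP = current account + net valuation change = -659.4 + (-275.8) = -935.2
End-of-year NIIP = 440.8 + (-935.2) = -494.4

-494.4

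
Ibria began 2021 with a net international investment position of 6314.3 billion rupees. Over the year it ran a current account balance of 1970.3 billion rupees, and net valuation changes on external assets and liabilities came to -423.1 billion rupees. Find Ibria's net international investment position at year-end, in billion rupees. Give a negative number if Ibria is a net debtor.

7861.5

Change in NIIP = current account + net valuation change = 1970.3 + (-423.1) = 1547.2
End-of-year NIIP = 6314.3 + 1547.2 = 7861.5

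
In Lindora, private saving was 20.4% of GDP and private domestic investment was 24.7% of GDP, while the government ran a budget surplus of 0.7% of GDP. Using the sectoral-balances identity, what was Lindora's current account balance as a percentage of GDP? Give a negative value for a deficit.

-3.6

By the sectoral-balances identity, CA = (S_private - I) + (T - G).
Private balance = 20.4 - 24.7 = -4.3
Government balance (T - G) = 0.7
CA = -4.3 + 0.7 = -3.6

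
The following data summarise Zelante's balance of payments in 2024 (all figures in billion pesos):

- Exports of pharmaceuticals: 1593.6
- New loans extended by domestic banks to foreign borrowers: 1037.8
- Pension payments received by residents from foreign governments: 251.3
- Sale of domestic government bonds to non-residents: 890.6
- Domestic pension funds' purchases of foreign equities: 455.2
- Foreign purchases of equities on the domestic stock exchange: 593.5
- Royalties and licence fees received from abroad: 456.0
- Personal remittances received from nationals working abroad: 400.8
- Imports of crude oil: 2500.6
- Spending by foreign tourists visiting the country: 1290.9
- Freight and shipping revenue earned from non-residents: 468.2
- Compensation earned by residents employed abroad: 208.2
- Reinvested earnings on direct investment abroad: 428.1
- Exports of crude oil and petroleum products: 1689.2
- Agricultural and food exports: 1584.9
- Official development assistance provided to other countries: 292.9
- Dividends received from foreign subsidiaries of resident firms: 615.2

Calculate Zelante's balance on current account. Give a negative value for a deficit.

Goods: 1689.2 - 2500.6 + 1584.9 + 1593.6 = 2367.1
Services: 456.0 + 1290.9 + 468.2 = 2215.1
Primary income: 208.2 + 615.2 + 428.1 = 1251.5
Secondary income: -292.9 + 400.8 + 251.3 = 359.2
Current account = 2367.1 + 2215.1 + 1251.5 + 359.2 = 6192.9
(Excluded from the current account — financial account: new loans extended by domestic banks to foreign borrowers 1037.8, sale of domestic government bonds to non-residents 890.6, domestic pension funds' purchases of foreign equities 455.2, foreign purchases of equities on the domestic stock exchange 593.5.)

6192.9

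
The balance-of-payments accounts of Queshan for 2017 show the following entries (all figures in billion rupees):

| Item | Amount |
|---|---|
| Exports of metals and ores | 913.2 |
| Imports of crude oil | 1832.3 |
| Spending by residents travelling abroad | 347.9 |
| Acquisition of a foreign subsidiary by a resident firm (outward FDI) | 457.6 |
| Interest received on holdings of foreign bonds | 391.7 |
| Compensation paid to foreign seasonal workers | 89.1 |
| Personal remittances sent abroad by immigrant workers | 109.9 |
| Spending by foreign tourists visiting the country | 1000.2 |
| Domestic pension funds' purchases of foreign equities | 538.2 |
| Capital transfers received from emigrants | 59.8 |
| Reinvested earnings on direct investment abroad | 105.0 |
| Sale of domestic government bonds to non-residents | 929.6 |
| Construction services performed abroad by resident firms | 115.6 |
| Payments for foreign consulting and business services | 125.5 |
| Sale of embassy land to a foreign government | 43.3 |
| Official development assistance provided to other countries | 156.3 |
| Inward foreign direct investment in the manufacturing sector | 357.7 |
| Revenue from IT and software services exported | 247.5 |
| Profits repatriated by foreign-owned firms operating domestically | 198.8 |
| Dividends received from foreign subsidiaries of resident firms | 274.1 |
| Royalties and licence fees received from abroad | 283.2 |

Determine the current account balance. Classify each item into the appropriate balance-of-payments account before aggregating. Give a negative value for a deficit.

Goods: -1832.3 + 913.2 = -919.1
Services: 283.2 + 1000.2 - 125.5 - 347.9 + 115.6 + 247.5 = 1173.1
Primary income: -89.1 + 274.1 + 391.7 - 198.8 + 105.0 = 482.9
Secondary income: -156.3 - 109.9 = -266.2
Current account = (-919.1) + 1173.1 + 482.9 + (-266.2) = 470.7
(Excluded from the current account — financial account: acquisition of a foreign subsidiary by a resident firm (outward FDI) 457.6, domestic pension funds' purchases of foreign equities 538.2, sale of domestic government bonds to non-residents 929.6, inward foreign direct investment in the manufacturing sector 357.7; capital account: capital transfers received from emigrants 59.8, sale of embassy land to a foreign government 43.3.)

470.7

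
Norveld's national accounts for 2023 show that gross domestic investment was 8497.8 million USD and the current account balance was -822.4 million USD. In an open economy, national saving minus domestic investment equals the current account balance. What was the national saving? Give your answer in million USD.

S = I + CA = 8497.8 + (-822.4) = 7675.4

7675.4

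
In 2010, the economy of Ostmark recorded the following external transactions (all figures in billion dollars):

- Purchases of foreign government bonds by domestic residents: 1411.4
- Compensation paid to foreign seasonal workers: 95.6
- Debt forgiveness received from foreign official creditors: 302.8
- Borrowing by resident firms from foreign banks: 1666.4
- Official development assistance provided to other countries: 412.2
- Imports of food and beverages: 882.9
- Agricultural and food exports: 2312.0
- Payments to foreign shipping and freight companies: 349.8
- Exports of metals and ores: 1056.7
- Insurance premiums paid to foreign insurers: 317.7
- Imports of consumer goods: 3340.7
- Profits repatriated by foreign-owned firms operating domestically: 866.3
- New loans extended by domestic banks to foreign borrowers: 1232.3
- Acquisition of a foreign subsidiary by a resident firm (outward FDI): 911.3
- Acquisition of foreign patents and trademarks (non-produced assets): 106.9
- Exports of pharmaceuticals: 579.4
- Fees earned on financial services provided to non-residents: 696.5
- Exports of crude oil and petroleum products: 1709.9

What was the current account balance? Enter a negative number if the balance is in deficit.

89.3

Goods: 1056.7 + 579.4 + 2312.0 - 882.9 + 1709.9 - 3340.7 = 1434.4
Services: -317.7 + 696.5 - 349.8 = 29.0
Primary income: -866.3 - 95.6 = -961.9
Secondary income: -412.2
Current account = 1434.4 + 29.0 + (-961.9) + (-412.2) = 89.3
(Excluded from the current account — financial account: purchases of foreign government bonds by domestic residents 1411.4, borrowing by resident firms from foreign banks 1666.4, new loans extended by domestic banks to foreign borrowers 1232.3, acquisition of a foreign subsidiary by a resident firm (outward FDI) 911.3; capital account: debt forgiveness received from foreign official creditors 302.8, acquisition of foreign patents and trademarks (non-produced assets) 106.9.)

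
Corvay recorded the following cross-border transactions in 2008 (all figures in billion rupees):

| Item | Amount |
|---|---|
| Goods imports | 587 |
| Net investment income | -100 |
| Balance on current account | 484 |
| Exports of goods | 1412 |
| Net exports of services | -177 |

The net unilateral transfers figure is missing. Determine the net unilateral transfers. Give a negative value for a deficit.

-64

Current account = goods balance + services balance + net primary income + net secondary income
Sum of the known components = 548
Net unilateral transfers = CA - (known components) = 484 - 548 = -64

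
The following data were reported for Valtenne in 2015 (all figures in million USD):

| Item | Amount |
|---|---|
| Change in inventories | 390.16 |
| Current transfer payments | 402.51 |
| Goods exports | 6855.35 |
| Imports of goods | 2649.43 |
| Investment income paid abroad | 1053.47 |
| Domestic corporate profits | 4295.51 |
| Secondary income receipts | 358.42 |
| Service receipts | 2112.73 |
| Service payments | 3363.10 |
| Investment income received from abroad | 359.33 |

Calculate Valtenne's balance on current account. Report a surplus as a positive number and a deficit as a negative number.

2217.32

Goods balance = 6855.35 - 2649.43 = 4205.92
Services balance = 2112.73 - 3363.10 = -1250.37
Trade balance (goods + services) = 4205.92 + (-1250.37) = 2955.55
Net primary income = 359.33 - 1053.47 = -694.14
Net secondary income = 358.42 - 402.51 = -44.09
Current account = 2955.55 + (-694.14) + (-44.09) = 2217.32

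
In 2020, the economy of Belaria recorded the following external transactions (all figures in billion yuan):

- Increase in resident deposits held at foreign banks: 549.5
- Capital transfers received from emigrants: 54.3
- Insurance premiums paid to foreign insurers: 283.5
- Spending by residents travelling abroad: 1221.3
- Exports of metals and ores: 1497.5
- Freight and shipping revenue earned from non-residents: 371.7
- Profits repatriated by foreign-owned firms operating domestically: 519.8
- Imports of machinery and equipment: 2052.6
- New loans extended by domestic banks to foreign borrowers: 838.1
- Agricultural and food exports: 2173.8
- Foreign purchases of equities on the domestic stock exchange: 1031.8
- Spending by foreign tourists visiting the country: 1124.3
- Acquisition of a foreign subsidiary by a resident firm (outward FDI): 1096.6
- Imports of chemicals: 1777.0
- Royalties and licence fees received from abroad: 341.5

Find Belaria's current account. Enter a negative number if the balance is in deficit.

Goods: 1497.5 - 2052.6 + 2173.8 - 1777.0 = -158.3
Services: -1221.3 + 341.5 + 1124.3 - 283.5 + 371.7 = 332.7
Primary income: -519.8
Current account = (-158.3) + 332.7 + (-519.8) = -345.4
(Excluded from the current account — financial account: increase in resident deposits held at foreign banks 549.5, new loans extended by domestic banks to foreign borrowers 838.1, foreign purchases of equities on the domestic stock exchange 1031.8, acquisition of a foreign subsidiary by a resident firm (outward FDI) 1096.6; capital account: capital transfers received from emigrants 54.3.)

-345.4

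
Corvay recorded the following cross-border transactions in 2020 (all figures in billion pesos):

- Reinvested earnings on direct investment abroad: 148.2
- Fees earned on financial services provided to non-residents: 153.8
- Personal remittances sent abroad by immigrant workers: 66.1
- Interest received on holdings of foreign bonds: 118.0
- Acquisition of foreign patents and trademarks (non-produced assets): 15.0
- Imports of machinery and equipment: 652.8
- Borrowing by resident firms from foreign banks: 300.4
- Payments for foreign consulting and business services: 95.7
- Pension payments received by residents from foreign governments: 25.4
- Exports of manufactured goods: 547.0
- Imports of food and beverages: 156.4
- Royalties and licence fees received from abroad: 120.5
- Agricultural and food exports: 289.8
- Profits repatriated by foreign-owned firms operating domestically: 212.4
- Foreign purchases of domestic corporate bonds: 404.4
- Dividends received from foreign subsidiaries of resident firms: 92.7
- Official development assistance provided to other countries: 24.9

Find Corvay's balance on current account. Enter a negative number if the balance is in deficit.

Goods: 547.0 - 652.8 + 289.8 - 156.4 = 27.6
Services: 120.5 + 153.8 - 95.7 = 178.6
Primary income: 92.7 + 118.0 + 148.2 - 212.4 = 146.5
Secondary income: 25.4 - 24.9 - 66.1 = -65.6
Current account = 27.6 + 178.6 + 146.5 + (-65.6) = 287.1
(Excluded from the current account — capital account: acquisition of foreign patents and trademarks (non-produced assets) 15.0; financial account: borrowing by resident firms from foreign banks 300.4, foreign purchases of domestic corporate bonds 404.4.)

287.1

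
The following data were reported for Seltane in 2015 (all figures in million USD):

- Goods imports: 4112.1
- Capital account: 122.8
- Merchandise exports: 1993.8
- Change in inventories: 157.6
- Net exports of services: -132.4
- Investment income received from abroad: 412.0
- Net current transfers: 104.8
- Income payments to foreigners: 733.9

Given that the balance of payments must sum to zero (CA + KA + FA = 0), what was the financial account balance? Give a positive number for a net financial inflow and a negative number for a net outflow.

Goods balance = 1993.8 - 4112.1 = -2118.3
Services balance = -132.4
Trade balance (goods + services) = -2118.3 + (-132.4) = -2250.7
Net primary income = 412.0 - 733.9 = -321.9
Net secondary income = 104.8
Current account = -2250.7 + (-321.9) + 104.8 = -2467.8
Financial account = -(-2467.8 + 122.8) = 2345.0

2345.0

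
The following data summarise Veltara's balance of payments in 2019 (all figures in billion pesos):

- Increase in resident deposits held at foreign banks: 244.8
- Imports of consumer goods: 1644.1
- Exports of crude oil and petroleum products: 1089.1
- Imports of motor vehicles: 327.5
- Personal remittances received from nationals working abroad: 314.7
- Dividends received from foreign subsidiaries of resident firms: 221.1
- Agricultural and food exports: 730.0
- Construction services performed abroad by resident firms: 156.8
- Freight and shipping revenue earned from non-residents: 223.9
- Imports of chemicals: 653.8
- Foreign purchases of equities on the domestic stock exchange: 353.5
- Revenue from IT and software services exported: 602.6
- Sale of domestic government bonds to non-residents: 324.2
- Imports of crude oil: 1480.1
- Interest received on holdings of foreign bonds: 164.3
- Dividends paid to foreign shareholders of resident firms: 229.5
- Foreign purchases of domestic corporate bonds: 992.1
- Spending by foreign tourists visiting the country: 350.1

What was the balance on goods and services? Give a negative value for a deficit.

Goods: -653.8 - 327.5 + 1089.1 + 730.0 - 1644.1 - 1480.1 = -2286.4
Services: 602.6 + 350.1 + 156.8 + 223.9 = 1333.4
Trade balance = -2286.4 + 1333.4 = -953.0
(Excluded from the trade balance — financial account: increase in resident deposits held at foreign banks 244.8, foreign purchases of equities on the domestic stock exchange 353.5, sale of domestic government bonds to non-residents 324.2, foreign purchases of domestic corporate bonds 992.1; secondary income: personal remittances received from nationals working abroad 314.7; primary income: dividends received from foreign subsidiaries of resident firms 221.1, interest received on holdings of foreign bonds 164.3, dividends paid to foreign shareholders of resident firms 229.5.)

-953.0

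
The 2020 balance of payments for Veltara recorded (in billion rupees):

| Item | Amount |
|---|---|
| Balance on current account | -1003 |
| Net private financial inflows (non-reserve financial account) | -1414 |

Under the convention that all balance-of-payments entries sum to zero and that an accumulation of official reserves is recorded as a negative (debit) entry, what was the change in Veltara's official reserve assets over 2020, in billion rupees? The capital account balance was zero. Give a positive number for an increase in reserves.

Official reserve transactions balance = -((-1003) + (-1414)) = 2417
An accumulation of reserves is recorded as a debit (negative entry), so the change in the stock of reserves is the negative of that balance.
Change in official reserves = -(2417) = -2417

-2417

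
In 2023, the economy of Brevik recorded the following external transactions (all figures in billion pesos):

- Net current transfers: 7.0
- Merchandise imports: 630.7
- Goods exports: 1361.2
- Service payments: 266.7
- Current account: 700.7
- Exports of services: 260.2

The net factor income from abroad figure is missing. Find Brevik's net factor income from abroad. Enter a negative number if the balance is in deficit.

-30.3

Current account = goods balance + services balance + net primary income + net secondary income
Sum of the known components = 731.0
Net factor income from abroad = CA - (known components) = 700.7 - 731.0 = -30.3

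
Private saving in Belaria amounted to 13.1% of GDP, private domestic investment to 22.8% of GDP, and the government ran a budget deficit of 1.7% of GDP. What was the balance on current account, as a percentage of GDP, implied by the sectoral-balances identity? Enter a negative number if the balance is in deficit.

-11.4

By the sectoral-balances identity, CA = (S_private - I) + (T - G).
Private balance = 13.1 - 22.8 = -9.7
Government balance (T - G) = -1.7
CA = -9.7 + (-1.7) = -11.4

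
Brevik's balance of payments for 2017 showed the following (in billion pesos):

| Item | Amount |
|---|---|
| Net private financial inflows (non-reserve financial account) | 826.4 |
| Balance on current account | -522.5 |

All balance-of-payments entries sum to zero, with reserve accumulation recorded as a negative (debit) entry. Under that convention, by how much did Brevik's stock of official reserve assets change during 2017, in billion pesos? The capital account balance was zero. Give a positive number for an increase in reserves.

Official reserve transactions balance = -((-522.5) + 826.4) = -303.9
An accumulation of reserves is recorded as a debit (negative entry), so the change in the stock of reserves is the negative of that balance.
Change in official reserves = -(-303.9) = 303.9

303.9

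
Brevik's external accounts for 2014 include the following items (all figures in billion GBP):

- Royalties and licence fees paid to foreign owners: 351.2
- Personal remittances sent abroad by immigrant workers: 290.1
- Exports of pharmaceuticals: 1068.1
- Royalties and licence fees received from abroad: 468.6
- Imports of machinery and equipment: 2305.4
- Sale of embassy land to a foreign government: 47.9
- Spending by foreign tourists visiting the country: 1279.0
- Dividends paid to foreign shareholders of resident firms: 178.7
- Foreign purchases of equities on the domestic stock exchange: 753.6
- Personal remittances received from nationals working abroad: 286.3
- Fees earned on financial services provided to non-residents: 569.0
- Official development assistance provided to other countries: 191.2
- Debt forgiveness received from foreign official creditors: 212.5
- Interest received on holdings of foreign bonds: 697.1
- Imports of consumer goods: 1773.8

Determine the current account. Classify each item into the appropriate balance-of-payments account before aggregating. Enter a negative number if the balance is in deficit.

-722.3

Goods: -1773.8 - 2305.4 + 1068.1 = -3011.1
Services: 569.0 + 1279.0 - 351.2 + 468.6 = 1965.4
Primary income: -178.7 + 697.1 = 518.4
Secondary income: -191.2 + 286.3 - 290.1 = -195.0
Current account = (-3011.1) + 1965.4 + 518.4 + (-195.0) = -722.3
(Excluded from the current account — capital account: sale of embassy land to a foreign government 47.9, debt forgiveness received from foreign official creditors 212.5; financial account: foreign purchases of equities on the domestic stock exchange 753.6.)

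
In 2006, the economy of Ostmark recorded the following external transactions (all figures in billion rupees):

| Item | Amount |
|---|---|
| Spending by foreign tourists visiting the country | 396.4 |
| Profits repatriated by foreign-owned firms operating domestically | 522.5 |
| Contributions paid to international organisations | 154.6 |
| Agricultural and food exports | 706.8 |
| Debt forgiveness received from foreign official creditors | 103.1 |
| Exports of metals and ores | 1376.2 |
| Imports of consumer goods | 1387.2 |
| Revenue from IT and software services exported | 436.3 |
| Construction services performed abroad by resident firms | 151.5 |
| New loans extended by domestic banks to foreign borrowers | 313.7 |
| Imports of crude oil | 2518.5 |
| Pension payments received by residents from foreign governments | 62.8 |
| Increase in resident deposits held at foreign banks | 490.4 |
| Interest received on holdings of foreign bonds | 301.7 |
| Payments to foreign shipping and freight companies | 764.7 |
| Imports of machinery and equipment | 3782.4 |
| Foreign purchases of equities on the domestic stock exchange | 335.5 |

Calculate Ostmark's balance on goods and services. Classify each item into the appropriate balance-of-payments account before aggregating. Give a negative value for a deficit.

-5385.6

Goods: -3782.4 - 2518.5 + 706.8 + 1376.2 - 1387.2 = -5605.1
Services: 151.5 + 396.4 + 436.3 - 764.7 = 219.5
Trade balance = -5605.1 + 219.5 = -5385.6
(Excluded from the trade balance — primary income: profits repatriated by foreign-owned firms operating domestically 522.5, interest received on holdings of foreign bonds 301.7; secondary income: contributions paid to international organisations 154.6, pension payments received by residents from foreign governments 62.8; capital account: debt forgiveness received from foreign official creditors 103.1; financial account: new loans extended by domestic banks to foreign borrowers 313.7, increase in resident deposits held at foreign banks 490.4, foreign purchases of equities on the domestic stock exchange 335.5.)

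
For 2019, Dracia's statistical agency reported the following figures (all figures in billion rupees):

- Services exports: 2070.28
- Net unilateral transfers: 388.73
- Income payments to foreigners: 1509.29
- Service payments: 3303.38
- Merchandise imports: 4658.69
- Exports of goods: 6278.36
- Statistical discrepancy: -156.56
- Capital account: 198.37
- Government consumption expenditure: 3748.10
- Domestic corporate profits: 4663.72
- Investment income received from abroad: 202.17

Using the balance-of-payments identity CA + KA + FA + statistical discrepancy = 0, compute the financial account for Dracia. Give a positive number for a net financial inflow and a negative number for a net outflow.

490.01

Goods balance = 6278.36 - 4658.69 = 1619.67
Services balance = 2070.28 - 3303.38 = -1233.10
Trade balance (goods + services) = 1619.67 + (-1233.10) = 386.57
Net primary income = 202.17 - 1509.29 = -1307.12
Net secondary income = 388.73
Current account = 386.57 + (-1307.12) + 388.73 = -531.82
Financial account = -(-531.82 + 198.37 + (-156.56)) = 490.01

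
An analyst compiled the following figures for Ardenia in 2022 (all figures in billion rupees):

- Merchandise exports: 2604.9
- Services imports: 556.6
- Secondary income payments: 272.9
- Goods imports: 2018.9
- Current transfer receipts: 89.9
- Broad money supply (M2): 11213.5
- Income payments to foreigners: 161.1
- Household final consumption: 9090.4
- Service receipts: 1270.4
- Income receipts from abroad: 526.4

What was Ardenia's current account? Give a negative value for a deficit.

1482.1

Goods balance = 2604.9 - 2018.9 = 586.0
Services balance = 1270.4 - 556.6 = 713.8
Trade balance (goods + services) = 586.0 + 713.8 = 1299.8
Net primary income = 526.4 - 161.1 = 365.3
Net secondary income = 89.9 - 272.9 = -183.0
Current account = 1299.8 + 365.3 + (-183.0) = 1482.1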